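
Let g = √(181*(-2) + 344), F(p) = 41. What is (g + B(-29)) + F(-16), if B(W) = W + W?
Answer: -17 + 3*I*√2 ≈ -17.0 + 4.2426*I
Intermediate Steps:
B(W) = 2*W
g = 3*I*√2 (g = √(-362 + 344) = √(-18) = 3*I*√2 ≈ 4.2426*I)
(g + B(-29)) + F(-16) = (3*I*√2 + 2*(-29)) + 41 = (3*I*√2 - 58) + 41 = (-58 + 3*I*√2) + 41 = -17 + 3*I*√2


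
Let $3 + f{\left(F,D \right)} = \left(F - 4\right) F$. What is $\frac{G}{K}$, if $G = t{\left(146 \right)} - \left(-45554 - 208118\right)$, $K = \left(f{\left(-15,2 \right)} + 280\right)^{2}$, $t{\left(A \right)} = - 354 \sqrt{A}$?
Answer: $\frac{63418}{78961} - \frac{177 \sqrt{146}}{157922} \approx 0.78961$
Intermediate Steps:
$f{\left(F,D \right)} = -3 + F \left(-4 + F\right)$ ($f{\left(F,D \right)} = -3 + \left(F - 4\right) F = -3 + \left(-4 + F\right) F = -3 + F \left(-4 + F\right)$)
$K = 315844$ ($K = \left(\left(-3 + \left(-15\right)^{2} - -60\right) + 280\right)^{2} = \left(\left(-3 + 225 + 60\right) + 280\right)^{2} = \left(282 + 280\right)^{2} = 562^{2} = 315844$)
$G = 253672 - 354 \sqrt{146}$ ($G = - 354 \sqrt{146} - \left(-45554 - 208118\right) = - 354 \sqrt{146} - -253672 = - 354 \sqrt{146} + 253672 = 253672 - 354 \sqrt{146} \approx 2.4939 \cdot 10^{5}$)
$\frac{G}{K} = \frac{253672 - 354 \sqrt{146}}{315844} = \left(253672 - 354 \sqrt{146}\right) \frac{1}{315844} = \frac{63418}{78961} - \frac{177 \sqrt{146}}{157922}$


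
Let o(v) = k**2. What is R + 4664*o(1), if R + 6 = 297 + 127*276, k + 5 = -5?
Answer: 501743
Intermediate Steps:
k = -10 (k = -5 - 5 = -10)
R = 35343 (R = -6 + (297 + 127*276) = -6 + (297 + 35052) = -6 + 35349 = 35343)
o(v) = 100 (o(v) = (-10)**2 = 100)
R + 4664*o(1) = 35343 + 4664*100 = 35343 + 466400 = 501743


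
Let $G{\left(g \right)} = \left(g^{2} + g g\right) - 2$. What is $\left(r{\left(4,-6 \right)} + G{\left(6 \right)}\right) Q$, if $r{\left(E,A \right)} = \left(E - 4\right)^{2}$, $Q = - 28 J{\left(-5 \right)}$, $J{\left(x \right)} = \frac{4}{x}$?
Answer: $1568$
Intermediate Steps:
$G{\left(g \right)} = -2 + 2 g^{2}$ ($G{\left(g \right)} = \left(g^{2} + g^{2}\right) - 2 = 2 g^{2} - 2 = -2 + 2 g^{2}$)
$Q = \frac{112}{5}$ ($Q = - 28 \frac{4}{-5} = - 28 \cdot 4 \left(- \frac{1}{5}\right) = \left(-28\right) \left(- \frac{4}{5}\right) = \frac{112}{5} \approx 22.4$)
$r{\left(E,A \right)} = \left(-4 + E\right)^{2}$
$\left(r{\left(4,-6 \right)} + G{\left(6 \right)}\right) Q = \left(\left(-4 + 4\right)^{2} - \left(2 - 2 \cdot 6^{2}\right)\right) \frac{112}{5} = \left(0^{2} + \left(-2 + 2 \cdot 36\right)\right) \frac{112}{5} = \left(0 + \left(-2 + 72\right)\right) \frac{112}{5} = \left(0 + 70\right) \frac{112}{5} = 70 \cdot \frac{112}{5} = 1568$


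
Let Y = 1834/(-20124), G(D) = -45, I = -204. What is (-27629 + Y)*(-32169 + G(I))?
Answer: 114815616895/129 ≈ 8.9004e+8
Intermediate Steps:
Y = -917/10062 (Y = 1834*(-1/20124) = -917/10062 ≈ -0.091135)
(-27629 + Y)*(-32169 + G(I)) = (-27629 - 917/10062)*(-32169 - 45) = -278003915/10062*(-32214) = 114815616895/129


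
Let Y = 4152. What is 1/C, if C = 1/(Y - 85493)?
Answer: -81341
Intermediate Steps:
C = -1/81341 (C = 1/(4152 - 85493) = 1/(-81341) = -1/81341 ≈ -1.2294e-5)
1/C = 1/(-1/81341) = -81341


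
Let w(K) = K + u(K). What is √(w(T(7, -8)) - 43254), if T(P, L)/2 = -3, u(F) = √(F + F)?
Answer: √(-43260 + 2*I*√3) ≈ 0.0083 + 207.99*I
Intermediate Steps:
u(F) = √2*√F (u(F) = √(2*F) = √2*√F)
T(P, L) = -6 (T(P, L) = 2*(-3) = -6)
w(K) = K + √2*√K
√(w(T(7, -8)) - 43254) = √((-6 + √2*√(-6)) - 43254) = √((-6 + √2*(I*√6)) - 43254) = √((-6 + 2*I*√3) - 43254) = √(-43260 + 2*I*√3)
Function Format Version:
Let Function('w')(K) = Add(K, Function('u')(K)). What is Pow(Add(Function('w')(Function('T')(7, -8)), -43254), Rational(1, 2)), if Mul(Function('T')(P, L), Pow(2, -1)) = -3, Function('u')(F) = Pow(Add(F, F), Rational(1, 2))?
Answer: Pow(Add(-43260, Mul(2, I, Pow(3, Rational(1, 2)))), Rational(1, 2)) ≈ Add(0.0083, Mul(207.99, I))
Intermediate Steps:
Function('u')(F) = Mul(Pow(2, Rational(1, 2)), Pow(F, Rational(1, 2))) (Function('u')(F) = Pow(Mul(2, F), Rational(1, 2)) = Mul(Pow(2, Rational(1, 2)), Pow(F, Rational(1, 2))))
Function('T')(P, L) = -6 (Function('T')(P, L) = Mul(2, -3) = -6)
Function('w')(K) = Add(K, Mul(Pow(2, Rational(1, 2)), Pow(K, Rational(1, 2))))
Pow(Add(Function('w')(Function('T')(7, -8)), -43254), Rational(1, 2)) = Pow(Add(Add(-6, Mul(Pow(2, Rational(1, 2)), Pow(-6, Rational(1, 2)))), -43254), Rational(1, 2)) = Pow(Add(Add(-6, Mul(Pow(2, Rational(1, 2)), Mul(I, Pow(6, Rational(1, 2))))), -43254), Rational(1, 2)) = Pow(Add(Add(-6, Mul(2, I, Pow(3, Rational(1, 2)))), -43254), Rational(1, 2)) = Pow(Add(-43260, Mul(2, I, Pow(3, Rational(1, 2)))), Rational(1, 2))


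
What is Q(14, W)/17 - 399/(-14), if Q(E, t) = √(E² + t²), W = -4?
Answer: 57/2 + 2*√53/17 ≈ 29.356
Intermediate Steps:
Q(14, W)/17 - 399/(-14) = √(14² + (-4)²)/17 - 399/(-14) = √(196 + 16)*(1/17) - 399*(-1/14) = √212*(1/17) + 57/2 = (2*√53)*(1/17) + 57/2 = 2*√53/17 + 57/2 = 57/2 + 2*√53/17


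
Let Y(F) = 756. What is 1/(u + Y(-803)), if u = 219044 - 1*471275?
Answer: -1/251475 ≈ -3.9765e-6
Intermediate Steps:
u = -252231 (u = 219044 - 471275 = -252231)
1/(u + Y(-803)) = 1/(-252231 + 756) = 1/(-251475) = -1/251475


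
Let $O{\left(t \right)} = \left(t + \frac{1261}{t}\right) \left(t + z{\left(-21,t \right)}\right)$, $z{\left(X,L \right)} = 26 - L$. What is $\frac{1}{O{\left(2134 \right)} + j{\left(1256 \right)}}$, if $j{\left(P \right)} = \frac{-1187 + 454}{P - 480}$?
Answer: $\frac{8536}{473734505} \approx 1.8019 \cdot 10^{-5}$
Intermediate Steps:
$j{\left(P \right)} = - \frac{733}{-480 + P}$
$O{\left(t \right)} = 26 t + \frac{32786}{t}$ ($O{\left(t \right)} = \left(t + \frac{1261}{t}\right) \left(t - \left(-26 + t\right)\right) = \left(t + \frac{1261}{t}\right) 26 = 26 t + \frac{32786}{t}$)
$\frac{1}{O{\left(2134 \right)} + j{\left(1256 \right)}} = \frac{1}{\left(26 \cdot 2134 + \frac{32786}{2134}\right) - \frac{733}{-480 + 1256}} = \frac{1}{\left(55484 + 32786 \cdot \frac{1}{2134}\right) - \frac{733}{776}} = \frac{1}{\left(55484 + \frac{169}{11}\right) - \frac{733}{776}} = \frac{1}{\frac{610493}{11} - \frac{733}{776}} = \frac{1}{\frac{473734505}{8536}} = \frac{8536}{473734505}$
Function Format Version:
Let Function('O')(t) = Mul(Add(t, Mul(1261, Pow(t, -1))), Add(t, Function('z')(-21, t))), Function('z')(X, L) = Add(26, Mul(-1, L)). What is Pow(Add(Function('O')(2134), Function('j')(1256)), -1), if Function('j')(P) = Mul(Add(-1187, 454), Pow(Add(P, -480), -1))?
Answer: Rational(8536, 473734505) ≈ 1.8019e-5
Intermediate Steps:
Function('j')(P) = Mul(-733, Pow(Add(-480, P), -1))
Function('O')(t) = Add(Mul(26, t), Mul(32786, Pow(t, -1))) (Function('O')(t) = Mul(Add(t, Mul(1261, Pow(t, -1))), Add(t, Add(26, Mul(-1, t)))) = Mul(Add(t, Mul(1261, Pow(t, -1))), 26) = Add(Mul(26, t), Mul(32786, Pow(t, -1))))
Pow(Add(Function('O')(2134), Function('j')(1256)), -1) = Pow(Add(Add(Mul(26, 2134), Mul(32786, Pow(2134, -1))), Mul(-733, Pow(Add(-480, 1256), -1))), -1) = Pow(Add(Add(55484, Mul(32786, Rational(1, 2134))), Mul(-733, Pow(776, -1))), -1) = Pow(Add(Add(55484, Rational(169, 11)), Mul(-733, Rational(1, 776))), -1) = Pow(Add(Rational(610493, 11), Rational(-733, 776)), -1) = Pow(Rational(473734505, 8536), -1) = Rational(8536, 473734505)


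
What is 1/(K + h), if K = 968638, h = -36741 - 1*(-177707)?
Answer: 1/1109604 ≈ 9.0122e-7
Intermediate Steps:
h = 140966 (h = -36741 + 177707 = 140966)
1/(K + h) = 1/(968638 + 140966) = 1/1109604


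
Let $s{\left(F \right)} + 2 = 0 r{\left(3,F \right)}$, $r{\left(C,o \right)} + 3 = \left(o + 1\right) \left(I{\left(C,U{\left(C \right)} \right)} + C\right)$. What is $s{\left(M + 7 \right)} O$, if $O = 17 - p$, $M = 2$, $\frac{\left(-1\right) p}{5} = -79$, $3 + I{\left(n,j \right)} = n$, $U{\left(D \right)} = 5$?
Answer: $756$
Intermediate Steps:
$I{\left(n,j \right)} = -3 + n$
$p = 395$ ($p = \left(-5\right) \left(-79\right) = 395$)
$r{\left(C,o \right)} = -3 + \left(1 + o\right) \left(-3 + 2 C\right)$ ($r{\left(C,o \right)} = -3 + \left(o + 1\right) \left(\left(-3 + C\right) + C\right) = -3 + \left(1 + o\right) \left(-3 + 2 C\right)$)
$s{\left(F \right)} = -2$ ($s{\left(F \right)} = -2 + 0 \left(-6 + 2 \cdot 3 + 3 F + F \left(-3 + 3\right)\right) = -2 + 0 \left(-6 + 6 + 3 F + F 0\right) = -2 + 0 \left(-6 + 6 + 3 F + 0\right) = -2 + 0 \cdot 3 F = -2 + 0 = -2$)
$O = -378$ ($O = 17 - 395 = -378$)
$s{\left(M + 7 \right)} O = \left(-2\right) \left(-378\right) = 756$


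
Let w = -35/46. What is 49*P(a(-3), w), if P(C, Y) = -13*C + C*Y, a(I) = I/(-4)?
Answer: -93051/184 ≈ -505.71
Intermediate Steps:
w = -35/46 (w = -35*1/46 = -35/46 ≈ -0.76087)
a(I) = -I/4 (a(I) = I*(-1/4) = -I/4)
49*P(a(-3), w) = 49*((-1/4*(-3))*(-13 - 35/46)) = 49*((3/4)*(-633/46)) = 49*(-1899/184) = -93051/184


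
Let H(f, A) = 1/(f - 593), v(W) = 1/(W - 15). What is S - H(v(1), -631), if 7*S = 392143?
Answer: 3255963427/58121 ≈ 56020.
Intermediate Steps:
v(W) = 1/(-15 + W)
S = 392143/7 (S = (1/7)*392143 = 392143/7 ≈ 56020.)
H(f, A) = 1/(-593 + f)
S - H(v(1), -631) = 392143/7 - 1/(-593 + 1/(-15 + 1)) = 392143/7 - 1/(-593 + 1/(-14)) = 392143/7 - 1/(-593 - 1/14) = 392143/7 - 1/(-8303/14) = 392143/7 - 1*(-14/8303) = 392143/7 + 14/8303 = 3255963427/58121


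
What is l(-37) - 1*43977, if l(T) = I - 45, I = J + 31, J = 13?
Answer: -43978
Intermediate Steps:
I = 44 (I = 13 + 31 = 44)
l(T) = -1 (l(T) = 44 - 45 = -1)
l(-37) - 1*43977 = -1 - 1*43977 = -1 - 43977 = -43978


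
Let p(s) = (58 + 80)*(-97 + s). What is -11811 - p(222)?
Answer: -29061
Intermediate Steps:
p(s) = -13386 + 138*s (p(s) = 138*(-97 + s) = -13386 + 138*s)
-11811 - p(222) = -11811 - (-13386 + 138*222) = -11811 - (-13386 + 30636) = -11811 - 1*17250 = -11811 - 17250 = -29061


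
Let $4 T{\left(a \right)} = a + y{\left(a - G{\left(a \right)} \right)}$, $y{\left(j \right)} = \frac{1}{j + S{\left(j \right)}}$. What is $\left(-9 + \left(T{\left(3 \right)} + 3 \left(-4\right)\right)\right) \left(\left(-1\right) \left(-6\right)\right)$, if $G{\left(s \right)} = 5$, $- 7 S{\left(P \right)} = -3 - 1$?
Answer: $- \frac{2451}{20} \approx -122.55$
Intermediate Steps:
$S{\left(P \right)} = \frac{4}{7}$ ($S{\left(P \right)} = - \frac{-3 - 1}{7} = \left(- \frac{1}{7}\right) \left(-4\right) = \frac{4}{7}$)
$y{\left(j \right)} = \frac{1}{\frac{4}{7} + j}$ ($y{\left(j \right)} = \frac{1}{j + \frac{4}{7}} = \frac{1}{\frac{4}{7} + j}$)
$T{\left(a \right)} = \frac{a}{4} + \frac{7}{4 \left(-31 + 7 a\right)}$ ($T{\left(a \right)} = \frac{a + \frac{7}{4 + 7 \left(a - 5\right)}}{4} = \frac{a + \frac{7}{4 + 7 \left(-5 + a\right)}}{4} = \frac{a + \frac{7}{4 + \left(-35 + 7 a\right)}}{4} = \frac{a + \frac{7}{-31 + 7 a}}{4} = \frac{a}{4} + \frac{7}{4 \left(-31 + 7 a\right)}$)
$\left(-9 + \left(T{\left(3 \right)} + 3 \left(-4\right)\right)\right) \left(\left(-1\right) \left(-6\right)\right) = \left(-9 + \left(\frac{7 + 3 \left(-31 + 7 \cdot 3\right)}{4 \left(-31 + 7 \cdot 3\right)} + 3 \left(-4\right)\right)\right) \left(\left(-1\right) \left(-6\right)\right) = \left(-9 - \left(12 - \frac{7 + 3 \left(-31 + 21\right)}{4 \left(-31 + 21\right)}\right)\right) 6 = \left(-9 - \left(12 - \frac{7 + 3 \left(-10\right)}{4 \left(-10\right)}\right)\right) 6 = \left(-9 - \left(12 + \frac{7 - 30}{40}\right)\right) 6 = \left(-9 - \left(12 + \frac{1}{40} \left(-23\right)\right)\right) 6 = \left(-9 + \left(\frac{23}{40} - 12\right)\right) 6 = \left(-9 - \frac{457}{40}\right) 6 = \left(- \frac{817}{40}\right) 6 = - \frac{2451}{20}$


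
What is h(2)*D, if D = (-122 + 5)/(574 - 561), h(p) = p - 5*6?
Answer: 252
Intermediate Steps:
h(p) = -30 + p (h(p) = p - 30 = -30 + p)
D = -9 (D = -117/13 = -117*1/13 = -9)
h(2)*D = (-30 + 2)*(-9) = -28*(-9) = 252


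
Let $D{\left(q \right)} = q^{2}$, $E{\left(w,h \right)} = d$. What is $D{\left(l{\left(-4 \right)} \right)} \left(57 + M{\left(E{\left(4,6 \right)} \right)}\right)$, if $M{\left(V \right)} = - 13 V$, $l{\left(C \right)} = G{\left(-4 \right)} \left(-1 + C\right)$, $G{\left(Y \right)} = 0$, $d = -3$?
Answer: $0$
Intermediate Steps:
$E{\left(w,h \right)} = -3$
$l{\left(C \right)} = 0$ ($l{\left(C \right)} = 0 \left(-1 + C\right) = 0$)
$D{\left(l{\left(-4 \right)} \right)} \left(57 + M{\left(E{\left(4,6 \right)} \right)}\right) = 0^{2} \left(57 - -39\right) = 0 \left(57 + 39\right) = 0 \cdot 96 = 0$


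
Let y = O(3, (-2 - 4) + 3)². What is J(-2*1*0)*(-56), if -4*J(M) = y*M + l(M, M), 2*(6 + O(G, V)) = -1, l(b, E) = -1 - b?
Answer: -14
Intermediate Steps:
O(G, V) = -13/2 (O(G, V) = -6 + (½)*(-1) = -6 - ½ = -13/2)
y = 169/4 (y = (-13/2)² = 169/4 ≈ 42.250)
J(M) = ¼ - 165*M/16 (J(M) = -(169*M/4 + (-1 - M))/4 = -(-1 + 165*M/4)/4 = ¼ - 165*M/16)
J(-2*1*0)*(-56) = (¼ - 165*(-2*1)*0/16)*(-56) = (¼ - (-165)*0/8)*(-56) = (¼ - 165/16*0)*(-56) = (¼ + 0)*(-56) = (¼)*(-56) = -14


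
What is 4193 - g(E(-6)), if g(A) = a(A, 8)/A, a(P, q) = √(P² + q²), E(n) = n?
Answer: 12584/3 ≈ 4194.7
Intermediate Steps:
g(A) = √(64 + A²)/A (g(A) = √(A² + 8²)/A = √(A² + 64)/A = √(64 + A²)/A)
4193 - g(E(-6)) = 4193 - √(64 + (-6)²)/(-6) = 4193 - (-1)*√(64 + 36)/6 = 4193 - (-1)*√100/6 = 4193 - (-1)*10/6 = 4193 - 1*(-5/3) = 4193 + 5/3 = 12584/3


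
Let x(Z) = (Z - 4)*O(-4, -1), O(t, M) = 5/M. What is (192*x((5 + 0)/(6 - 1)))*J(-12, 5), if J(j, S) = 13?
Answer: 37440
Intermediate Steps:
x(Z) = 20 - 5*Z (x(Z) = (Z - 4)*(5/(-1)) = (-4 + Z)*(5*(-1)) = (-4 + Z)*(-5) = 20 - 5*Z)
(192*x((5 + 0)/(6 - 1)))*J(-12, 5) = (192*(20 - 5*(5 + 0)/(6 - 1)))*13 = (192*(20 - 25/5))*13 = (192*(20 - 5*1))*13 = (192*(20 - 5))*13 = (192*15)*13 = 2880*13 = 37440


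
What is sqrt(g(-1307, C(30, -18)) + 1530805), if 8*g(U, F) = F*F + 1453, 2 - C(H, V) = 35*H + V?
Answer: sqrt(26617586)/4 ≈ 1289.8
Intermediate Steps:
C(H, V) = 2 - V - 35*H (C(H, V) = 2 - (35*H + V) = 2 - (V + 35*H) = 2 + (-V - 35*H) = 2 - V - 35*H)
g(U, F) = 1453/8 + F**2/8 (g(U, F) = (F*F + 1453)/8 = (F**2 + 1453)/8 = (1453 + F**2)/8 = 1453/8 + F**2/8)
sqrt(g(-1307, C(30, -18)) + 1530805) = sqrt((1453/8 + (2 - 1*(-18) - 35*30)**2/8) + 1530805) = sqrt((1453/8 + (2 + 18 - 1050)**2/8) + 1530805) = sqrt((1453/8 + (1/8)*(-1030)**2) + 1530805) = sqrt((1453/8 + (1/8)*1060900) + 1530805) = sqrt((1453/8 + 265225/2) + 1530805) = sqrt(1062353/8 + 1530805) = sqrt(13308793/8) = sqrt(26617586)/4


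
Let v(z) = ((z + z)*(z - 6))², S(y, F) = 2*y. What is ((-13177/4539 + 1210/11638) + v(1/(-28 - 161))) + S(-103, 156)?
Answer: -213236734927016078/1021272920970057 ≈ -208.79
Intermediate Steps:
v(z) = 4*z²*(-6 + z)² (v(z) = ((2*z)*(-6 + z))² = (2*z*(-6 + z))² = 4*z²*(-6 + z)²)
((-13177/4539 + 1210/11638) + v(1/(-28 - 161))) + S(-103, 156) = ((-13177/4539 + 1210/11638) + 4*(1/(-28 - 161))²*(-6 + 1/(-28 - 161))²) + 2*(-103) = ((-13177*1/4539 + 1210*(1/11638)) + 4*(1/(-189))²*(-6 + 1/(-189))²) - 206 = ((-13177/4539 + 55/529) + 4*(-1/189)²*(-6 - 1/189)²) - 206 = (-6720988/2401131 + 4*(1/35721)*(-1135/189)²) - 206 = (-6720988/2401131 + 4*(1/35721)*(1288225/35721)) - 206 = (-6720988/2401131 + 5152900/1275989841) - 206 = -2854513207184336/1021272920970057 - 206 = -213236734927016078/1021272920970057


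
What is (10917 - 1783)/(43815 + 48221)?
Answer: 4567/46018 ≈ 0.099244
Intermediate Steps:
(10917 - 1783)/(43815 + 48221) = 9134/92036 = 9134*(1/92036) = 4567/46018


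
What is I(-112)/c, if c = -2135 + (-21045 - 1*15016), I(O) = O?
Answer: 28/9549 ≈ 0.0029322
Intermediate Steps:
c = -38196 (c = -2135 + (-21045 - 15016) = -2135 - 36061 = -38196)
I(-112)/c = -112/(-38196) = -112*(-1/38196) = 28/9549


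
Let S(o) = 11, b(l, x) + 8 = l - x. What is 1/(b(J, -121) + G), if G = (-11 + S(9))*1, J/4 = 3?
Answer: 1/125 ≈ 0.0080000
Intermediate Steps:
J = 12 (J = 4*3 = 12)
b(l, x) = -8 + l - x (b(l, x) = -8 + (l - x) = -8 + l - x)
G = 0 (G = (-11 + 11)*1 = 0*1 = 0)
1/(b(J, -121) + G) = 1/((-8 + 12 - 1*(-121)) + 0) = 1/((-8 + 12 + 121) + 0) = 1/(125 + 0) = 1/125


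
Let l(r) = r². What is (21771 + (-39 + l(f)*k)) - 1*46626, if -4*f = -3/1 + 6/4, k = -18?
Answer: -796689/32 ≈ -24897.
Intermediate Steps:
f = 3/8 (f = -(-3/1 + 6/4)/4 = -(-3*1 + 6*(¼))/4 = -(-3 + 3/2)/4 = -¼*(-3/2) = 3/8 ≈ 0.37500)
(21771 + (-39 + l(f)*k)) - 1*46626 = (21771 + (-39 + (3/8)²*(-18))) - 1*46626 = (21771 + (-39 + (9/64)*(-18))) - 46626 = (21771 + (-39 - 81/32)) - 46626 = (21771 - 1329/32) - 46626 = 695343/32 - 46626 = -796689/32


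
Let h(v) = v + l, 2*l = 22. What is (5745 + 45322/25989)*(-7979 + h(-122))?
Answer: -1208258707430/25989 ≈ -4.6491e+7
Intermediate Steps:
l = 11 (l = (½)*22 = 11)
h(v) = 11 + v (h(v) = v + 11 = 11 + v)
(5745 + 45322/25989)*(-7979 + h(-122)) = (5745 + 45322/25989)*(-7979 + (11 - 122)) = (5745 + 45322*(1/25989))*(-7979 - 111) = (5745 + 45322/25989)*(-8090) = (149352127/25989)*(-8090) = -1208258707430/25989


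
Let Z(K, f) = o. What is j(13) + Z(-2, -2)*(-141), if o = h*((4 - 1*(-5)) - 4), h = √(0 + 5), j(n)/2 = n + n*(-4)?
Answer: -78 - 705*√5 ≈ -1654.4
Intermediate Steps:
j(n) = -6*n (j(n) = 2*(n + n*(-4)) = 2*(n - 4*n) = 2*(-3*n) = -6*n)
h = √5 ≈ 2.2361
o = 5*√5 (o = √5*((4 - 1*(-5)) - 4) = √5*((4 + 5) - 4) = √5*(9 - 4) = √5*5 = 5*√5 ≈ 11.180)
Z(K, f) = 5*√5
j(13) + Z(-2, -2)*(-141) = -6*13 + (5*√5)*(-141) = -78 - 705*√5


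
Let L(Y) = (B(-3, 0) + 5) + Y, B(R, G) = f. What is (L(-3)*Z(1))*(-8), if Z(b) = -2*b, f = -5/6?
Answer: 56/3 ≈ 18.667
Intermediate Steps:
f = -⅚ (f = -5*⅙ = -⅚ ≈ -0.83333)
B(R, G) = -⅚
L(Y) = 25/6 + Y (L(Y) = (-⅚ + 5) + Y = 25/6 + Y)
(L(-3)*Z(1))*(-8) = ((25/6 - 3)*(-2*1))*(-8) = ((7/6)*(-2))*(-8) = -7/3*(-8) = 56/3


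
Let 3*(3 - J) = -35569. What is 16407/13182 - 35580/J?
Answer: -137219739/78164866 ≈ -1.7555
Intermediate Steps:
J = 35578/3 (J = 3 - ⅓*(-35569) = 3 + 35569/3 = 35578/3 ≈ 11859.)
16407/13182 - 35580/J = 16407/13182 - 35580/35578/3 = 16407*(1/13182) - 35580*3/35578 = 5469/4394 - 53370/17789 = -137219739/78164866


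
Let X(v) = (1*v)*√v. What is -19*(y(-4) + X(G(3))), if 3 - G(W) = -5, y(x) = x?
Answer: 76 - 304*√2 ≈ -353.92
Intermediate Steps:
G(W) = 8 (G(W) = 3 - 1*(-5) = 3 + 5 = 8)
X(v) = v^(3/2) (X(v) = v*√v = v^(3/2))
-19*(y(-4) + X(G(3))) = -19*(-4 + 8^(3/2)) = -19*(-4 + 16*√2) = 76 - 304*√2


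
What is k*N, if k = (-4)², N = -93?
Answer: -1488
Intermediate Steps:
k = 16
k*N = 16*(-93) = -1488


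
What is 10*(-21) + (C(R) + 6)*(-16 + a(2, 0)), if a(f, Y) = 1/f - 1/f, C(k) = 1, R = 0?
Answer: -322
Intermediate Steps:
a(f, Y) = 0 (a(f, Y) = 1/f - 1/f = 0)
10*(-21) + (C(R) + 6)*(-16 + a(2, 0)) = 10*(-21) + (1 + 6)*(-16 + 0) = -210 + 7*(-16) = -210 - 112 = -322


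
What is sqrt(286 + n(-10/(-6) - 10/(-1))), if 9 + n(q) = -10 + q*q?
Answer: 2*sqrt(907)/3 ≈ 20.078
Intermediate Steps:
n(q) = -19 + q**2 (n(q) = -9 + (-10 + q*q) = -9 + (-10 + q**2) = -19 + q**2)
sqrt(286 + n(-10/(-6) - 10/(-1))) = sqrt(286 + (-19 + (-10/(-6) - 10/(-1))**2)) = sqrt(286 + (-19 + (-10*(-1/6) - 10*(-1))**2)) = sqrt(286 + (-19 + (5/3 + 10)**2)) = sqrt(286 + (-19 + (35/3)**2)) = sqrt(286 + (-19 + 1225/9)) = sqrt(286 + 1054/9) = sqrt(3628/9) = 2*sqrt(907)/3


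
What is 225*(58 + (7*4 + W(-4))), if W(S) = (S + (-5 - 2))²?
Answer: 46575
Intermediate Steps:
W(S) = (-7 + S)² (W(S) = (S - 7)² = (-7 + S)²)
225*(58 + (7*4 + W(-4))) = 225*(58 + (7*4 + (-7 - 4)²)) = 225*(58 + (28 + (-11)²)) = 225*(58 + (28 + 121)) = 225*(58 + 149) = 225*207 = 46575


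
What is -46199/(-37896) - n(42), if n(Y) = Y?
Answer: -1545433/37896 ≈ -40.781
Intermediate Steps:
-46199/(-37896) - n(42) = -46199/(-37896) - 1*42 = -46199*(-1/37896) - 42 = 46199/37896 - 42 = -1545433/37896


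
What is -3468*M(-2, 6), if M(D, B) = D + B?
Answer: -13872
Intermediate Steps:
M(D, B) = B + D
-3468*M(-2, 6) = -3468*(6 - 2) = -3468*4 = -13872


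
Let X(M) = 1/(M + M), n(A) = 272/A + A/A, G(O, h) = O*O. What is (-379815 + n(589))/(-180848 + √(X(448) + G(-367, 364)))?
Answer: 36249953642606592/17260323709829171 + 1789681392*√1689538830/17260323709829171 ≈ 2.1045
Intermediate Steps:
G(O, h) = O²
n(A) = 1 + 272/A (n(A) = 272/A + 1 = 1 + 272/A)
X(M) = 1/(2*M)
(-379815 + n(589))/(-180848 + √(X(448) + G(-367, 364))) = (-379815 + (272 + 589)/589)/(-180848 + √((½)/448 + (-367)²)) = (-379815 + (1/589)*861)/(-180848 + √((½)*(1/448) + 134689)) = (-379815 + 861/589)/(-180848 + √(1/896 + 134689)) = -223710174/(589*(-180848 + √(120681345/896))) = -223710174/(589*(-180848 + √1689538830/112))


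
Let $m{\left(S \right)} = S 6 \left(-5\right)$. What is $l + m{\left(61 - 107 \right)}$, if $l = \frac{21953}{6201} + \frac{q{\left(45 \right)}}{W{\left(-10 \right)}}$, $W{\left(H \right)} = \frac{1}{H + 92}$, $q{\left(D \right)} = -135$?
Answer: $- \frac{60065737}{6201} \approx -9686.5$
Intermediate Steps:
$W{\left(H \right)} = \frac{1}{92 + H}$
$l = - \frac{68623117}{6201}$ ($l = \frac{21953}{6201} - \frac{135}{\frac{1}{92 - 10}} = 21953 \cdot \frac{1}{6201} - \frac{135}{\frac{1}{82}} = \frac{21953}{6201} - 135 \frac{1}{\frac{1}{82}} = \frac{21953}{6201} - 11070 = - \frac{68623117}{6201} \approx -11066.0$)
$m{\left(S \right)} = - 30 S$ ($m{\left(S \right)} = 6 S \left(-5\right) = - 30 S$)
$l + m{\left(61 - 107 \right)} = - \frac{68623117}{6201} - 30 \left(61 - 107\right) = - \frac{68623117}{6201} - -1380 = - \frac{68623117}{6201} + 1380 = - \frac{60065737}{6201}$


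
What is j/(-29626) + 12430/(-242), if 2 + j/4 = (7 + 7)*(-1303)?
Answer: -7967977/162943 ≈ -48.900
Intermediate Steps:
j = -72976 (j = -8 + 4*((7 + 7)*(-1303)) = -8 + 4*(14*(-1303)) = -8 + 4*(-18242) = -8 - 72968 = -72976)
j/(-29626) + 12430/(-242) = -72976/(-29626) + 12430/(-242) = -72976*(-1/29626) + 12430*(-1/242) = 36488/14813 - 565/11 = -7967977/162943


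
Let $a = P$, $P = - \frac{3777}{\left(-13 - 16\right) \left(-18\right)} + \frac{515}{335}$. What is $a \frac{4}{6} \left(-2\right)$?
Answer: $\frac{132862}{17487} \approx 7.5978$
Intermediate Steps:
$P = - \frac{66431}{11658}$ ($P = - \frac{3777}{\left(-29\right) \left(-18\right)} + 515 \cdot \frac{1}{335} = - \frac{3777}{522} + \frac{103}{67} = \left(-3777\right) \frac{1}{522} + \frac{103}{67} = - \frac{1259}{174} + \frac{103}{67} = - \frac{66431}{11658} \approx -5.6983$)
$a = - \frac{66431}{11658} \approx -5.6983$
$a \frac{4}{6} \left(-2\right) = - \frac{66431 \cdot \frac{4}{6} \left(-2\right)}{11658} = - \frac{66431 \cdot 4 \cdot \frac{1}{6} \left(-2\right)}{11658} = - \frac{66431 \cdot \frac{2}{3} \left(-2\right)}{11658} = \left(- \frac{66431}{11658}\right) \left(- \frac{4}{3}\right) = \frac{132862}{17487}$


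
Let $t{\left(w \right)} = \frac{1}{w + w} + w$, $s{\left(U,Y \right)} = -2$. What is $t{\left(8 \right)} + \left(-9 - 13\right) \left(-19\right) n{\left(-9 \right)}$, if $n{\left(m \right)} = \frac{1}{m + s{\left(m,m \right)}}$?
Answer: $- \frac{479}{16} \approx -29.938$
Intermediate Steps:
$t{\left(w \right)} = w + \frac{1}{2 w}$ ($t{\left(w \right)} = \frac{1}{2 w} + w = w + \frac{1}{2 w}$)
$n{\left(m \right)} = \frac{1}{-2 + m}$ ($n{\left(m \right)} = \frac{1}{m - 2} = \frac{1}{-2 + m}$)
$t{\left(8 \right)} + \left(-9 - 13\right) \left(-19\right) n{\left(-9 \right)} = \left(8 + \frac{1}{2 \cdot 8}\right) + \frac{\left(-9 - 13\right) \left(-19\right)}{-2 - 9} = \left(8 + \frac{1}{2} \cdot \frac{1}{8}\right) + \frac{\left(-22\right) \left(-19\right)}{-11} = \left(8 + \frac{1}{16}\right) + 418 \left(- \frac{1}{11}\right) = \frac{129}{16} - 38 = - \frac{479}{16}$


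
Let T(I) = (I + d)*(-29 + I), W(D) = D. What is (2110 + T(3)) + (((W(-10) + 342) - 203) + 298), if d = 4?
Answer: 2355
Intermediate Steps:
T(I) = (-29 + I)*(4 + I) (T(I) = (I + 4)*(-29 + I) = (4 + I)*(-29 + I) = (-29 + I)*(4 + I))
(2110 + T(3)) + (((W(-10) + 342) - 203) + 298) = (2110 + (-116 + 3² - 25*3)) + (((-10 + 342) - 203) + 298) = (2110 + (-116 + 9 - 75)) + ((332 - 203) + 298) = (2110 - 182) + (129 + 298) = 1928 + 427 = 2355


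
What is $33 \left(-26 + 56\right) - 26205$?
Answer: $-25215$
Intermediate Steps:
$33 \left(-26 + 56\right) - 26205 = 33 \cdot 30 - 26205 = 990 - 26205 = -25215$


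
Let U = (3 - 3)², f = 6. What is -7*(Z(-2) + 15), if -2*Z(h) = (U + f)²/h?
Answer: -168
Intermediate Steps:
U = 0 (U = 0² = 0)
Z(h) = -18/h (Z(h) = -(0 + 6)²/(2*h) = -6²/(2*h) = -18/h)
-7*(Z(-2) + 15) = -7*(-18/(-2) + 15) = -7*(-18*(-½) + 15) = -7*(9 + 15) = -7*24 = -168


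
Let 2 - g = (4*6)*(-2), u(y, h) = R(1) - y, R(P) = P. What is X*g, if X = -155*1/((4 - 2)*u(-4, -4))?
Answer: -775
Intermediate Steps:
u(y, h) = 1 - y
g = 50 (g = 2 - 4*6*(-2) = 2 - 24*(-2) = 2 - 1*(-48) = 2 + 48 = 50)
X = -31/2 (X = -155*1/((1 - 1*(-4))*(4 - 2)) = -155*1/(2*(1 + 4)) = -155/(2*5) = -155/10 = -155*1/10 = -31/2 ≈ -15.500)
X*g = -31/2*50 = -775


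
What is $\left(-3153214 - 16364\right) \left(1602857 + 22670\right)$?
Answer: $-5152234617606$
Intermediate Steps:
$\left(-3153214 - 16364\right) \left(1602857 + 22670\right) = \left(-3169578\right) 1625527 = -5152234617606$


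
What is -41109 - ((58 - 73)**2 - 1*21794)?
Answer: -19540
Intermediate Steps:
-41109 - ((58 - 73)**2 - 1*21794) = -41109 - ((-15)**2 - 21794) = -41109 - (225 - 21794) = -41109 - 1*(-21569) = -41109 + 21569 = -19540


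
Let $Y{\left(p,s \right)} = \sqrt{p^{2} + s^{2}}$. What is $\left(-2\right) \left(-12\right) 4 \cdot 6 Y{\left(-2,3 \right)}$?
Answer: $576 \sqrt{13} \approx 2076.8$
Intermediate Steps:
$\left(-2\right) \left(-12\right) 4 \cdot 6 Y{\left(-2,3 \right)} = \left(-2\right) \left(-12\right) 4 \cdot 6 \sqrt{\left(-2\right)^{2} + 3^{2}} = 24 \cdot 24 \sqrt{4 + 9} = 576 \sqrt{13}$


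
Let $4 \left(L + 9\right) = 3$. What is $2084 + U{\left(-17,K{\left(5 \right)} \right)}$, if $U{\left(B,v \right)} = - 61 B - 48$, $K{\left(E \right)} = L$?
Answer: $3073$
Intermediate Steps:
$L = - \frac{33}{4}$ ($L = -9 + \frac{1}{4} \cdot 3 = -9 + \frac{3}{4} = - \frac{33}{4} \approx -8.25$)
$K{\left(E \right)} = - \frac{33}{4}$
$U{\left(B,v \right)} = -48 - 61 B$
$2084 + U{\left(-17,K{\left(5 \right)} \right)} = 2084 - -989 = 2084 + \left(-48 + 1037\right) = 2084 + 989 = 3073$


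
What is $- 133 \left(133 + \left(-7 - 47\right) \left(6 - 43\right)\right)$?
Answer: $-283423$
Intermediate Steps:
$- 133 \left(133 + \left(-7 - 47\right) \left(6 - 43\right)\right) = - 133 \left(133 - -1998\right) = - 133 \left(133 + 1998\right) = \left(-133\right) 2131 = -283423$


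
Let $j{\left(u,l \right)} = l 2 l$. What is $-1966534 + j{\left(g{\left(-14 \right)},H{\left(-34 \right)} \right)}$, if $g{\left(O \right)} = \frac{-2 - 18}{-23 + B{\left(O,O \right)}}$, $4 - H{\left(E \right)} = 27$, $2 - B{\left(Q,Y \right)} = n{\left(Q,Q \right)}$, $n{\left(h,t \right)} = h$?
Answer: $-1965476$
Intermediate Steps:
$B{\left(Q,Y \right)} = 2 - Q$
$H{\left(E \right)} = -23$ ($H{\left(E \right)} = 4 - 27 = -23$)
$g{\left(O \right)} = - \frac{20}{-21 - O}$ ($g{\left(O \right)} = \frac{-2 - 18}{-23 - \left(-2 + O\right)} = - \frac{20}{-21 - O}$)
$j{\left(u,l \right)} = 2 l^{2}$ ($j{\left(u,l \right)} = 2 l l = 2 l^{2}$)
$-1966534 + j{\left(g{\left(-14 \right)},H{\left(-34 \right)} \right)} = -1966534 + 2 \left(-23\right)^{2} = -1966534 + 2 \cdot 529 = -1966534 + 1058 = -1965476$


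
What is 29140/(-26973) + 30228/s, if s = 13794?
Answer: 6263374/5637357 ≈ 1.1110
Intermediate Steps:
29140/(-26973) + 30228/s = 29140/(-26973) + 30228/13794 = 29140*(-1/26973) + 30228*(1/13794) = -29140/26973 + 458/209 = 6263374/5637357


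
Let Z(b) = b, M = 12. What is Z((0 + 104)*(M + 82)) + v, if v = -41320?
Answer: -31544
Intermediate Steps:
Z((0 + 104)*(M + 82)) + v = (0 + 104)*(12 + 82) - 41320 = 104*94 - 41320 = 9776 - 41320 = -31544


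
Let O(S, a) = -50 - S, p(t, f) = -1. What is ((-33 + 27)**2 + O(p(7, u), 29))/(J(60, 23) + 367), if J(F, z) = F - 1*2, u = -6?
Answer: -13/425 ≈ -0.030588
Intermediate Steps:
J(F, z) = -2 + F (J(F, z) = F - 2 = -2 + F)
((-33 + 27)**2 + O(p(7, u), 29))/(J(60, 23) + 367) = ((-33 + 27)**2 + (-50 - 1*(-1)))/((-2 + 60) + 367) = ((-6)**2 + (-50 + 1))/(58 + 367) = (36 - 49)/425 = -13*1/425 = -13/425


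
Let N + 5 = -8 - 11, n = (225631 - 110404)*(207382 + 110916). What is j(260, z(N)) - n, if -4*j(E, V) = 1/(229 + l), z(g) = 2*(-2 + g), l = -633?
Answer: -59269262211935/1616 ≈ -3.6677e+10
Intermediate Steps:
n = 36676523646 (n = 115227*318298 = 36676523646)
N = -24 (N = -5 + (-8 - 11) = -5 - 19 = -24)
z(g) = -4 + 2*g
j(E, V) = 1/1616 (j(E, V) = -1/(4*(229 - 633)) = -¼/(-404) = -¼*(-1/404) = 1/1616)
j(260, z(N)) - n = 1/1616 - 1*36676523646 = 1/1616 - 36676523646 = -59269262211935/1616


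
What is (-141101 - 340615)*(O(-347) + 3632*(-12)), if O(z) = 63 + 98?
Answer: 20917553868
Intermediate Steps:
O(z) = 161
(-141101 - 340615)*(O(-347) + 3632*(-12)) = (-141101 - 340615)*(161 + 3632*(-12)) = -481716*(161 - 43584) = -481716*(-43423) = 20917553868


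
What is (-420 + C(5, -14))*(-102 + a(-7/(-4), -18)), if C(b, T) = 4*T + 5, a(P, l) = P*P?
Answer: 745593/16 ≈ 46600.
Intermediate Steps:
a(P, l) = P²
C(b, T) = 5 + 4*T
(-420 + C(5, -14))*(-102 + a(-7/(-4), -18)) = (-420 + (5 + 4*(-14)))*(-102 + (-7/(-4))²) = (-420 + (5 - 56))*(-102 + (-7*(-¼))²) = (-420 - 51)*(-102 + (7/4)²) = -471*(-102 + 49/16) = -471*(-1583/16) = 745593/16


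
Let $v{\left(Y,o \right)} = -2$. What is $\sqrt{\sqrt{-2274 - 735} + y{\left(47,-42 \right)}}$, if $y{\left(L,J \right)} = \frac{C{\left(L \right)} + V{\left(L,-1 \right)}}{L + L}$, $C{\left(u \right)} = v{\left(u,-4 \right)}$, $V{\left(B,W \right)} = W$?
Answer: $\frac{\sqrt{-282 + 8836 i \sqrt{3009}}}{94} \approx 5.2356 + 5.2386 i$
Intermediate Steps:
$C{\left(u \right)} = -2$
$y{\left(L,J \right)} = - \frac{3}{2 L}$ ($y{\left(L,J \right)} = \frac{-2 - 1}{L + L} = - \frac{3}{2 L}$)
$\sqrt{\sqrt{-2274 - 735} + y{\left(47,-42 \right)}} = \sqrt{\sqrt{-2274 - 735} - \frac{3}{2 \cdot 47}} = \sqrt{\sqrt{-3009} - \frac{3}{94}} = \sqrt{i \sqrt{3009} - \frac{3}{94}} = \sqrt{- \frac{3}{94} + i \sqrt{3009}}$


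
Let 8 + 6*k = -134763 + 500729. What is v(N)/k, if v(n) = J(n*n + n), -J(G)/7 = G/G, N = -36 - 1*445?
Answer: -7/60993 ≈ -0.00011477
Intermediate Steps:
N = -481 (N = -36 - 445 = -481)
k = 60993 (k = -4/3 + (-134763 + 500729)/6 = -4/3 + (⅙)*365966 = -4/3 + 182983/3 = 60993)
J(G) = -7 (J(G) = -7*G/G = -7*1 = -7)
v(n) = -7
v(N)/k = -7/60993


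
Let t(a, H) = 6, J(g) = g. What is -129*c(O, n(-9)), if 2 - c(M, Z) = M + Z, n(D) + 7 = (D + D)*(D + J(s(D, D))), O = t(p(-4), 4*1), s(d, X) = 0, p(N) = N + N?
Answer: 20511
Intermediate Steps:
p(N) = 2*N
O = 6
n(D) = -7 + 2*D² (n(D) = -7 + (D + D)*(D + 0) = -7 + (2*D)*D = -7 + 2*D²)
c(M, Z) = 2 - M - Z (c(M, Z) = 2 - (M + Z) = 2 + (-M - Z) = 2 - M - Z)
-129*c(O, n(-9)) = -129*(2 - 1*6 - (-7 + 2*(-9)²)) = -129*(2 - 6 - (-7 + 2*81)) = -129*(2 - 6 - (-7 + 162)) = -129*(2 - 6 - 1*155) = -129*(2 - 6 - 155) = -129*(-159) = 20511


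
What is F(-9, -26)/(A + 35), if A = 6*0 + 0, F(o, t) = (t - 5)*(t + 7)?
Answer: 589/35 ≈ 16.829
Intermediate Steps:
F(o, t) = (-5 + t)*(7 + t)
A = 0 (A = 0 + 0 = 0)
F(-9, -26)/(A + 35) = (-35 + (-26)² + 2*(-26))/(0 + 35) = (-35 + 676 - 52)/35 = (1/35)*589 = 589/35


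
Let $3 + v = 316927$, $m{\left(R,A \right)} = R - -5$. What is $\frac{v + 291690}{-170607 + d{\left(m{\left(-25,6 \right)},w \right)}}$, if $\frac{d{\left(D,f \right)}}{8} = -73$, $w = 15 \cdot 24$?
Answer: $- \frac{608614}{171191} \approx -3.5552$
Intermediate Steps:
$w = 360$
$m{\left(R,A \right)} = 5 + R$ ($m{\left(R,A \right)} = R + 5 = 5 + R$)
$d{\left(D,f \right)} = -584$ ($d{\left(D,f \right)} = 8 \left(-73\right) = -584$)
$v = 316924$ ($v = -3 + 316927 = 316924$)
$\frac{v + 291690}{-170607 + d{\left(m{\left(-25,6 \right)},w \right)}} = \frac{316924 + 291690}{-170607 - 584} = \frac{608614}{-171191} = 608614 \left(- \frac{1}{171191}\right) = - \frac{608614}{171191}$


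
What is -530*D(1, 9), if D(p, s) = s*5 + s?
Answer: -28620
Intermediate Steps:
D(p, s) = 6*s (D(p, s) = 5*s + s = 6*s)
-530*D(1, 9) = -3180*9 = -530*54 = -28620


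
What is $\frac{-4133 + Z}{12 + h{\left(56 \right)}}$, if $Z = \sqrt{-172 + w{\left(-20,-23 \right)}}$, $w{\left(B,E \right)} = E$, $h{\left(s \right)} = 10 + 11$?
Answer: $- \frac{4133}{33} + \frac{i \sqrt{195}}{33} \approx -125.24 + 0.42316 i$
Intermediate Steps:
$h{\left(s \right)} = 21$
$Z = i \sqrt{195}$ ($Z = \sqrt{-172 - 23} = \sqrt{-195} = i \sqrt{195} \approx 13.964 i$)
$\frac{-4133 + Z}{12 + h{\left(56 \right)}} = \frac{-4133 + i \sqrt{195}}{12 + 21} = \frac{-4133 + i \sqrt{195}}{33} = \left(-4133 + i \sqrt{195}\right) \frac{1}{33} = - \frac{4133}{33} + \frac{i \sqrt{195}}{33}$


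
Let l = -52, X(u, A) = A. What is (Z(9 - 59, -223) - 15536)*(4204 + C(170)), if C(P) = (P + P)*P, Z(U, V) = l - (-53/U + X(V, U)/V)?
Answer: -5388783730038/5575 ≈ -9.6660e+8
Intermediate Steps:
Z(U, V) = -52 + 53/U - U/V (Z(U, V) = -52 - (-53/U + U/V) = -52 + (53/U - U/V) = -52 + 53/U - U/V)
C(P) = 2*P² (C(P) = (2*P)*P = 2*P²)
(Z(9 - 59, -223) - 15536)*(4204 + C(170)) = ((-52 + 53/(9 - 59) - 1*(9 - 59)/(-223)) - 15536)*(4204 + 2*170²) = ((-52 + 53/(-50) - 1*(-50)*(-1/223)) - 15536)*(4204 + 2*28900) = ((-52 + 53*(-1/50) - 50/223) - 15536)*(4204 + 57800) = ((-52 - 53/50 - 50/223) - 15536)*62004 = (-594119/11150 - 15536)*62004 = -173820519/11150*62004 = -5388783730038/5575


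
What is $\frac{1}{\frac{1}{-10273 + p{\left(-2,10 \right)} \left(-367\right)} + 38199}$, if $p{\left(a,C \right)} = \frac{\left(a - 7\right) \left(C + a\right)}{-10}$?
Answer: $\frac{64577}{2466776818} \approx 2.6179 \cdot 10^{-5}$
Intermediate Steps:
$p{\left(a,C \right)} = - \frac{\left(-7 + a\right) \left(C + a\right)}{10}$ ($p{\left(a,C \right)} = \left(-7 + a\right) \left(C + a\right) \left(- \frac{1}{10}\right) = - \frac{\left(-7 + a\right) \left(C + a\right)}{10}$)
$\frac{1}{\frac{1}{-10273 + p{\left(-2,10 \right)} \left(-367\right)} + 38199} = \frac{1}{\frac{1}{-10273 + \left(- \frac{\left(-2\right)^{2}}{10} + \frac{7}{10} \cdot 10 + \frac{7}{10} \left(-2\right) - 1 \left(-2\right)\right) \left(-367\right)} + 38199} = \frac{1}{\frac{1}{-10273 + \left(\left(- \frac{1}{10}\right) 4 + 7 - \frac{7}{5} + 2\right) \left(-367\right)} + 38199} = \frac{1}{\frac{1}{-10273 + \left(- \frac{2}{5} + 7 - \frac{7}{5} + 2\right) \left(-367\right)} + 38199} = \frac{1}{\frac{1}{-10273 + \frac{36}{5} \left(-367\right)} + 38199} = \frac{1}{\frac{1}{-10273 - \frac{13212}{5}} + 38199} = \frac{1}{\frac{1}{- \frac{64577}{5}} + 38199} = \frac{1}{- \frac{5}{64577} + 38199} = \frac{1}{\frac{2466776818}{64577}} = \frac{64577}{2466776818}$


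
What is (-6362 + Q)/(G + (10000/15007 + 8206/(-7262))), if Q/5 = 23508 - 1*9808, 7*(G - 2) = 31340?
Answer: 23701478720822/1708315688571 ≈ 13.874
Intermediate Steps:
G = 31354/7 (G = 2 + (⅐)*31340 = 2 + 31340/7 = 31354/7 ≈ 4479.1)
Q = 68500 (Q = 5*(23508 - 1*9808) = 5*(23508 - 9808) = 5*13700 = 68500)
(-6362 + Q)/(G + (10000/15007 + 8206/(-7262))) = (-6362 + 68500)/(31354/7 + (10000/15007 + 8206/(-7262))) = 62138/(31354/7 + (10000*(1/15007) + 8206*(-1/7262))) = 62138/(31354/7 + (10000/15007 - 4103/3631)) = 62138/(31354/7 - 25263721/54490417) = 62138/(1708315688571/381432919) = 62138*(381432919/1708315688571) = 23701478720822/1708315688571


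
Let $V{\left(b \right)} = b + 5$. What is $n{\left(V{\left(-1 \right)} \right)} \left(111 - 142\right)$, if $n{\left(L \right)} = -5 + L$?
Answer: $31$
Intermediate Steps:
$V{\left(b \right)} = 5 + b$
$n{\left(V{\left(-1 \right)} \right)} \left(111 - 142\right) = \left(-5 + \left(5 - 1\right)\right) \left(111 - 142\right) = \left(-5 + 4\right) \left(-31\right) = \left(-1\right) \left(-31\right) = 31$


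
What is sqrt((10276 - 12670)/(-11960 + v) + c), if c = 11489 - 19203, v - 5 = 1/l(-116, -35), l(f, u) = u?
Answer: I*sqrt(337633627273831)/209213 ≈ 87.828*I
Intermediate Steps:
v = 174/35 (v = 5 + 1/(-35) = 5 - 1/35 = 174/35 ≈ 4.9714)
c = -7714
sqrt((10276 - 12670)/(-11960 + v) + c) = sqrt((10276 - 12670)/(-11960 + 174/35) - 7714) = sqrt(-2394/(-418426/35) - 7714) = sqrt(-2394*(-35/418426) - 7714) = sqrt(41895/209213 - 7714) = sqrt(-1613827187/209213) = I*sqrt(337633627273831)/209213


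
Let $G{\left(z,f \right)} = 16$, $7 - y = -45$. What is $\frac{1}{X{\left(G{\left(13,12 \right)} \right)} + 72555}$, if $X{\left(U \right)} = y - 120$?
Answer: $\frac{1}{72487} \approx 1.3796 \cdot 10^{-5}$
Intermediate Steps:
$y = 52$ ($y = 7 - -45 = 7 + 45 = 52$)
$X{\left(U \right)} = -68$ ($X{\left(U \right)} = 52 - 120 = -68$)
$\frac{1}{X{\left(G{\left(13,12 \right)} \right)} + 72555} = \frac{1}{-68 + 72555} = \frac{1}{72487}$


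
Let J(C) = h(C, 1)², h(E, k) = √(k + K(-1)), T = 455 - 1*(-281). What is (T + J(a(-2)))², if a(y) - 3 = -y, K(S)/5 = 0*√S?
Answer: 543169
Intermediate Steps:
T = 736 (T = 455 + 281 = 736)
K(S) = 0 (K(S) = 5*(0*√S) = 5*0 = 0)
a(y) = 3 - y
h(E, k) = √k (h(E, k) = √(k + 0) = √k)
J(C) = 1 (J(C) = (√1)² = 1² = 1)
(T + J(a(-2)))² = (736 + 1)² = 737² = 543169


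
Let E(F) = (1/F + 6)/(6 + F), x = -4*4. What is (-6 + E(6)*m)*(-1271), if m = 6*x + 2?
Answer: 2484805/36 ≈ 69022.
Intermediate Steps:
x = -16
E(F) = (6 + 1/F)/(6 + F)
m = -94 (m = 6*(-16) + 2 = -96 + 2 = -94)
(-6 + E(6)*m)*(-1271) = (-6 + ((1 + 6*6)/(6*(6 + 6)))*(-94))*(-1271) = (-6 + ((1/6)*(1 + 36)/12)*(-94))*(-1271) = (-6 + ((1/6)*(1/12)*37)*(-94))*(-1271) = (-6 + (37/72)*(-94))*(-1271) = (-6 - 1739/36)*(-1271) = -1955/36*(-1271) = 2484805/36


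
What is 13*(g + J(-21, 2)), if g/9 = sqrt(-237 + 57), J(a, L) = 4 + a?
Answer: -221 + 702*I*sqrt(5) ≈ -221.0 + 1569.7*I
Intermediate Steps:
g = 54*I*sqrt(5) (g = 9*sqrt(-237 + 57) = 9*sqrt(-180) = 9*(6*I*sqrt(5)) = 54*I*sqrt(5) ≈ 120.75*I)
13*(g + J(-21, 2)) = 13*(54*I*sqrt(5) + (4 - 21)) = 13*(54*I*sqrt(5) - 17) = 13*(-17 + 54*I*sqrt(5)) = -221 + 702*I*sqrt(5)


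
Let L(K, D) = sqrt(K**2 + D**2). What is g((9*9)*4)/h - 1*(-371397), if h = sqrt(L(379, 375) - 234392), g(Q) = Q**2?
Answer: 371397 - 104976*I/sqrt(234392 - sqrt(284266)) ≈ 3.714e+5 - 217.08*I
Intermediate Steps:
L(K, D) = sqrt(D**2 + K**2)
h = sqrt(-234392 + sqrt(284266)) (h = sqrt(sqrt(375**2 + 379**2) - 234392) = sqrt(sqrt(140625 + 143641) - 234392) = sqrt(sqrt(284266) - 234392) = sqrt(-234392 + sqrt(284266)) ≈ 483.59*I)
g((9*9)*4)/h - 1*(-371397) = ((9*9)*4)**2/(sqrt(-234392 + sqrt(284266))) - 1*(-371397) = (81*4)**2/sqrt(-234392 + sqrt(284266)) + 371397 = 324**2/sqrt(-234392 + sqrt(284266)) + 371397 = 104976/sqrt(-234392 + sqrt(284266)) + 371397 = 371397 + 104976/sqrt(-234392 + sqrt(284266))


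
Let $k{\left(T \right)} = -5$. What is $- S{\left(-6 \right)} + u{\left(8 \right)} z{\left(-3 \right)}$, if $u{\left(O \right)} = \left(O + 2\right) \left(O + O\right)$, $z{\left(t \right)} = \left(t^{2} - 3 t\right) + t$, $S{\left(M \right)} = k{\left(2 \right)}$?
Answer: $2405$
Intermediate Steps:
$S{\left(M \right)} = -5$
$z{\left(t \right)} = t^{2} - 2 t$
$u{\left(O \right)} = 2 O \left(2 + O\right)$ ($u{\left(O \right)} = \left(2 + O\right) 2 O = 2 O \left(2 + O\right)$)
$- S{\left(-6 \right)} + u{\left(8 \right)} z{\left(-3 \right)} = \left(-1\right) \left(-5\right) + 2 \cdot 8 \left(2 + 8\right) \left(- 3 \left(-2 - 3\right)\right) = 5 + 2 \cdot 8 \cdot 10 \left(\left(-3\right) \left(-5\right)\right) = 5 + 160 \cdot 15 = 5 + 2400 = 2405$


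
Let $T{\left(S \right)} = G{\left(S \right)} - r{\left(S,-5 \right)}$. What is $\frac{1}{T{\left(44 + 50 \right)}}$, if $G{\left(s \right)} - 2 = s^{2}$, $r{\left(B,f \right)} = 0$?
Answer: $\frac{1}{8838} \approx 0.00011315$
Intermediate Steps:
$G{\left(s \right)} = 2 + s^{2}$
$T{\left(S \right)} = 2 + S^{2}$ ($T{\left(S \right)} = \left(2 + S^{2}\right) - 0 = \left(2 + S^{2}\right) + 0 = 2 + S^{2}$)
$\frac{1}{T{\left(44 + 50 \right)}} = \frac{1}{2 + \left(44 + 50\right)^{2}} = \frac{1}{2 + 94^{2}} = \frac{1}{2 + 8836} = \frac{1}{8838}$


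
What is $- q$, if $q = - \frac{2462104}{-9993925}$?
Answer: $- \frac{2462104}{9993925} \approx -0.24636$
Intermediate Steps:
$q = \frac{2462104}{9993925}$ ($q = \left(-2462104\right) \left(- \frac{1}{9993925}\right) = \frac{2462104}{9993925} \approx 0.24636$)
$- q = \left(-1\right) \frac{2462104}{9993925} = - \frac{2462104}{9993925}$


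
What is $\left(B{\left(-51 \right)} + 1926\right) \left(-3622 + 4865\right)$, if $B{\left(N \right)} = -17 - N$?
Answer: $2436280$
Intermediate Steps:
$\left(B{\left(-51 \right)} + 1926\right) \left(-3622 + 4865\right) = \left(\left(-17 - -51\right) + 1926\right) \left(-3622 + 4865\right) = \left(\left(-17 + 51\right) + 1926\right) 1243 = \left(34 + 1926\right) 1243 = 1960 \cdot 1243 = 2436280$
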